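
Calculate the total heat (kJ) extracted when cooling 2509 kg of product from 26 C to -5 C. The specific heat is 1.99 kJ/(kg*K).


dT = 26 - (-5) = 31 K
Q = m * cp * dT = 2509 * 1.99 * 31
Q = 154780 kJ

154780


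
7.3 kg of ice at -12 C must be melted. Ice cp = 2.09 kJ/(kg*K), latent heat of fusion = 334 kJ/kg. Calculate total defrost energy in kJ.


Sensible heat = cp * dT = 2.09 * 12 = 25.08 kJ/kg
Total per kg = 25.08 + 334 = 359.08 kJ/kg
Q = m * total = 7.3 * 359.08
Q = 2621.3 kJ

2621.3


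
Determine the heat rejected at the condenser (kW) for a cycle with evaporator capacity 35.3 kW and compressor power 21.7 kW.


Q_cond = Q_evap + W
Q_cond = 35.3 + 21.7
Q_cond = 57.0 kW

57.0


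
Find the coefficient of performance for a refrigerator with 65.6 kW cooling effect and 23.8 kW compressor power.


COP = Q_evap / W
COP = 65.6 / 23.8
COP = 2.756

2.756


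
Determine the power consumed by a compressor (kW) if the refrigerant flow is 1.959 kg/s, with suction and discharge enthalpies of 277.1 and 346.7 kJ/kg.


dh = 346.7 - 277.1 = 69.6 kJ/kg
W = m_dot * dh = 1.959 * 69.6 = 136.35 kW

136.35


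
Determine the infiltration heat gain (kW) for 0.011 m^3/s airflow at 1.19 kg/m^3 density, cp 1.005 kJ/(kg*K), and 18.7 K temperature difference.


Q = V_dot * rho * cp * dT
Q = 0.011 * 1.19 * 1.005 * 18.7
Q = 0.246 kW

0.246


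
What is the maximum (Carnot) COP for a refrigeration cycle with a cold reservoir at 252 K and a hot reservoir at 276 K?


dT = 276 - 252 = 24 K
COP_carnot = T_cold / dT = 252 / 24
COP_carnot = 10.5

10.5


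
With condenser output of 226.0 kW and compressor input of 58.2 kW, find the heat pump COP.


COP_hp = Q_cond / W
COP_hp = 226.0 / 58.2
COP_hp = 3.883

3.883


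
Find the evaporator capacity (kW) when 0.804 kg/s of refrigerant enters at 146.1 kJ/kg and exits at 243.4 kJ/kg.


dh = 243.4 - 146.1 = 97.3 kJ/kg
Q_evap = m_dot * dh = 0.804 * 97.3
Q_evap = 78.23 kW

78.23


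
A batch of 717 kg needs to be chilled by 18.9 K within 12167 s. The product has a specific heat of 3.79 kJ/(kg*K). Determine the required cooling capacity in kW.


Q = m * cp * dT / t
Q = 717 * 3.79 * 18.9 / 12167
Q = 4.221 kW

4.221


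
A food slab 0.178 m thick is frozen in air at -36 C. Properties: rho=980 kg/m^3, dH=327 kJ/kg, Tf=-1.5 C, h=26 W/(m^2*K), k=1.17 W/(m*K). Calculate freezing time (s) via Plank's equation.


dT = -1.5 - (-36) = 34.5 K
term1 = a/(2h) = 0.178/(2*26) = 0.003423076923
term2 = a^2/(8k) = 0.178^2/(8*1.17) = 0.003385042735
t = rho*dH*1000/dT * (term1 + term2)
t = 980*327*1000/34.5 * (0.003423076923 + 0.003385042735)
t = 63239 s

63239


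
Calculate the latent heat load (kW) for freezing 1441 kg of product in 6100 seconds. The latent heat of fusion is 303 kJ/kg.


Q_lat = m * h_fg / t
Q_lat = 1441 * 303 / 6100
Q_lat = 71.58 kW

71.58


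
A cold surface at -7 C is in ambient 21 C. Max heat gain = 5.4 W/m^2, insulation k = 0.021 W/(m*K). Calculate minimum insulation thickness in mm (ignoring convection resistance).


dT = 21 - (-7) = 28 K
thickness = k * dT / q_max * 1000
thickness = 0.021 * 28 / 5.4 * 1000
thickness = 108.9 mm

108.9


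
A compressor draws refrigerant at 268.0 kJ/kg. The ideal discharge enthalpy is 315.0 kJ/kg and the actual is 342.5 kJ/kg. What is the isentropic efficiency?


dh_ideal = 315.0 - 268.0 = 47.0 kJ/kg
dh_actual = 342.5 - 268.0 = 74.5 kJ/kg
eta_s = dh_ideal / dh_actual = 47.0 / 74.5
eta_s = 0.6309

0.6309


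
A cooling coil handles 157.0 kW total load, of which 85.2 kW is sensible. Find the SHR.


SHR = Q_sensible / Q_total
SHR = 85.2 / 157.0
SHR = 0.543

0.543


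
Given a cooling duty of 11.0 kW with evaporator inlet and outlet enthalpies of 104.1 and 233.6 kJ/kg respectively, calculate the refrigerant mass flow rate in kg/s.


dh = 233.6 - 104.1 = 129.5 kJ/kg
m_dot = Q / dh = 11.0 / 129.5 = 0.0849 kg/s

0.0849


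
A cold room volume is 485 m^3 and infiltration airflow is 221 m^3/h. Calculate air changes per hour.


ACH = flow / volume
ACH = 221 / 485
ACH = 0.456

0.456


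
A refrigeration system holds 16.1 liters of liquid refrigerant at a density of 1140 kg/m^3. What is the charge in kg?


Charge = V * rho / 1000
Charge = 16.1 * 1140 / 1000
Charge = 18.35 kg

18.35


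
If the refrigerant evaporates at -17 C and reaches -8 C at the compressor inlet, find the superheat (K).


Superheat = T_suction - T_evap
Superheat = -8 - (-17)
Superheat = 9 K

9


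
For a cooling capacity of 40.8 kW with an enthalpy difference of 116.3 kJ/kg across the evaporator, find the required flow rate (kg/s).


m_dot = Q / dh
m_dot = 40.8 / 116.3
m_dot = 0.3508 kg/s

0.3508


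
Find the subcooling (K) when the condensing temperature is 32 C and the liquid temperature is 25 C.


Subcooling = T_cond - T_liquid
Subcooling = 32 - 25
Subcooling = 7 K

7


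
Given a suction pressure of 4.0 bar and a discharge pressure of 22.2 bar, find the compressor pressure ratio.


PR = P_high / P_low
PR = 22.2 / 4.0
PR = 5.55

5.55


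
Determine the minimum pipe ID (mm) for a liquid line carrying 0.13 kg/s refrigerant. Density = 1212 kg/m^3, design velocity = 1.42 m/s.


A = m_dot / (rho * v) = 0.13 / (1212 * 1.42) = 0.00007553572259 m^2
d = sqrt(4*A/pi) * 1000
d = 9.8 mm

9.8


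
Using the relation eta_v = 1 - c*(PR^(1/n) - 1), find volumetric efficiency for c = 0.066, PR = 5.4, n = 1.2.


PR^(1/n) = 5.4^(1/1.2) = 4.07688192
eta_v = 1 - 0.066 * (4.07688192 - 1)
eta_v = 0.7969

0.7969


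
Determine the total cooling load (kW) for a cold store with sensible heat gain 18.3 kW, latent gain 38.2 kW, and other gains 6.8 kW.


Q_total = Q_s + Q_l + Q_misc
Q_total = 18.3 + 38.2 + 6.8
Q_total = 63.3 kW

63.3


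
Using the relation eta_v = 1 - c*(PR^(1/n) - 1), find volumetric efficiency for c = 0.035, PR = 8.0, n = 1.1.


PR^(1/n) = 8.0^(1/1.1) = 6.62202624
eta_v = 1 - 0.035 * (6.62202624 - 1)
eta_v = 0.8032

0.8032


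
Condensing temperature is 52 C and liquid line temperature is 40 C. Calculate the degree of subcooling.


Subcooling = T_cond - T_liquid
Subcooling = 52 - 40
Subcooling = 12 K

12


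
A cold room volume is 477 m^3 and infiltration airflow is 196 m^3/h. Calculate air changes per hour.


ACH = flow / volume
ACH = 196 / 477
ACH = 0.411

0.411


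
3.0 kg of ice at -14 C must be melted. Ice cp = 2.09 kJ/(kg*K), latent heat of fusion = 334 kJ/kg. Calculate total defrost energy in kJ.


Sensible heat = cp * dT = 2.09 * 14 = 29.26 kJ/kg
Total per kg = 29.26 + 334 = 363.26 kJ/kg
Q = m * total = 3.0 * 363.26
Q = 1089.8 kJ

1089.8


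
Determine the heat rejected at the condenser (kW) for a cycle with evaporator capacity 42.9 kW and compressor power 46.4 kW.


Q_cond = Q_evap + W
Q_cond = 42.9 + 46.4
Q_cond = 89.3 kW

89.3


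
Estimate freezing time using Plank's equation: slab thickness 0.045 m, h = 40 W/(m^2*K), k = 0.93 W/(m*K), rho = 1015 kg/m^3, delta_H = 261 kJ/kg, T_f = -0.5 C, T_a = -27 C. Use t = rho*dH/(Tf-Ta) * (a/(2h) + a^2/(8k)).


dT = -0.5 - (-27) = 26.5 K
term1 = a/(2h) = 0.045/(2*40) = 0.0005625
term2 = a^2/(8k) = 0.045^2/(8*0.93) = 0.0002721774194
t = rho*dH*1000/dT * (term1 + term2)
t = 1015*261*1000/26.5 * (0.0005625 + 0.0002721774194)
t = 8344 s

8344


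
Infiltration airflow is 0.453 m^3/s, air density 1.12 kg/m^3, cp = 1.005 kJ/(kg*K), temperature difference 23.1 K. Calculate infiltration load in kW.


Q = V_dot * rho * cp * dT
Q = 0.453 * 1.12 * 1.005 * 23.1
Q = 11.779 kW

11.779


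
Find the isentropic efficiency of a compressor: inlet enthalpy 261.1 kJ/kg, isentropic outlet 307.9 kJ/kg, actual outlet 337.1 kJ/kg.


dh_ideal = 307.9 - 261.1 = 46.8 kJ/kg
dh_actual = 337.1 - 261.1 = 76.0 kJ/kg
eta_s = dh_ideal / dh_actual = 46.8 / 76.0
eta_s = 0.6158

0.6158


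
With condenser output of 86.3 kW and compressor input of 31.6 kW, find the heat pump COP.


COP_hp = Q_cond / W
COP_hp = 86.3 / 31.6
COP_hp = 2.731

2.731


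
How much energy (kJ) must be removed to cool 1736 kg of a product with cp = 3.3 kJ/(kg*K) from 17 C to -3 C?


dT = 17 - (-3) = 20 K
Q = m * cp * dT = 1736 * 3.3 * 20
Q = 114576 kJ

114576


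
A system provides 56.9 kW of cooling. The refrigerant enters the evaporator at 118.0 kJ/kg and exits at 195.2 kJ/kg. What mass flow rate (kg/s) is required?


dh = 195.2 - 118.0 = 77.2 kJ/kg
m_dot = Q / dh = 56.9 / 77.2 = 0.737 kg/s

0.737


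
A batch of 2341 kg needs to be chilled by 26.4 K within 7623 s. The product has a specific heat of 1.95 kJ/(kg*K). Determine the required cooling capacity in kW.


Q = m * cp * dT / t
Q = 2341 * 1.95 * 26.4 / 7623
Q = 15.809 kW

15.809


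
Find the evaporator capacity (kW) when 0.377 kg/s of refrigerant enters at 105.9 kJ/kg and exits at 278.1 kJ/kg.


dh = 278.1 - 105.9 = 172.2 kJ/kg
Q_evap = m_dot * dh = 0.377 * 172.2
Q_evap = 64.92 kW

64.92


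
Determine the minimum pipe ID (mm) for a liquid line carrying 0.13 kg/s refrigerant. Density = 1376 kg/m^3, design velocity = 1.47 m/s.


A = m_dot / (rho * v) = 0.13 / (1376 * 1.47) = 0.000064269894 m^2
d = sqrt(4*A/pi) * 1000
d = 9.0 mm

9.0


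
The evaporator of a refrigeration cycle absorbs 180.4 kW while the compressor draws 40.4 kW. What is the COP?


COP = Q_evap / W
COP = 180.4 / 40.4
COP = 4.465

4.465


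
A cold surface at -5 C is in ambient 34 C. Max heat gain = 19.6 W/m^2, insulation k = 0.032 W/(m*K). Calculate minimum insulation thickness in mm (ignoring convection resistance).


dT = 34 - (-5) = 39 K
thickness = k * dT / q_max * 1000
thickness = 0.032 * 39 / 19.6 * 1000
thickness = 63.7 mm

63.7


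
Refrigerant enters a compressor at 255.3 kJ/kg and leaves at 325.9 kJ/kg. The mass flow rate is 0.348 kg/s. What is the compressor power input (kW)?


dh = 325.9 - 255.3 = 70.6 kJ/kg
W = m_dot * dh = 0.348 * 70.6 = 24.57 kW

24.57


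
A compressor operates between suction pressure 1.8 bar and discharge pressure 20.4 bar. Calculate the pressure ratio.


PR = P_high / P_low
PR = 20.4 / 1.8
PR = 11.333

11.333


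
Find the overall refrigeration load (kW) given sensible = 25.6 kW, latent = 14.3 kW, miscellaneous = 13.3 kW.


Q_total = Q_s + Q_l + Q_misc
Q_total = 25.6 + 14.3 + 13.3
Q_total = 53.2 kW

53.2


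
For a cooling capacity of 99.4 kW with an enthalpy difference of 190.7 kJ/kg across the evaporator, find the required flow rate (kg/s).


m_dot = Q / dh
m_dot = 99.4 / 190.7
m_dot = 0.5212 kg/s

0.5212


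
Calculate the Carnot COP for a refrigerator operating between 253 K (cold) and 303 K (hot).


dT = 303 - 253 = 50 K
COP_carnot = T_cold / dT = 253 / 50
COP_carnot = 5.06

5.06


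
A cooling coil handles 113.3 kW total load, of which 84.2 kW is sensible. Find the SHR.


SHR = Q_sensible / Q_total
SHR = 84.2 / 113.3
SHR = 0.743

0.743


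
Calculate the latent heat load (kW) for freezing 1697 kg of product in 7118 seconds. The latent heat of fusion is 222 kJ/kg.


Q_lat = m * h_fg / t
Q_lat = 1697 * 222 / 7118
Q_lat = 52.93 kW

52.93


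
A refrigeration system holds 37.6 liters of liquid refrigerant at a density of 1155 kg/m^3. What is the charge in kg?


Charge = V * rho / 1000
Charge = 37.6 * 1155 / 1000
Charge = 43.43 kg

43.43


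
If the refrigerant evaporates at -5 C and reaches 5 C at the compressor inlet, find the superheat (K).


Superheat = T_suction - T_evap
Superheat = 5 - (-5)
Superheat = 10 K

10


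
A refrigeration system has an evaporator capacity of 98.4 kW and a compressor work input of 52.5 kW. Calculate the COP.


COP = Q_evap / W
COP = 98.4 / 52.5
COP = 1.874

1.874


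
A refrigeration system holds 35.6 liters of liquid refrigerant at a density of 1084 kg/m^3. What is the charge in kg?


Charge = V * rho / 1000
Charge = 35.6 * 1084 / 1000
Charge = 38.59 kg

38.59


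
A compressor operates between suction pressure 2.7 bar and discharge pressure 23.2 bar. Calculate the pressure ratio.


PR = P_high / P_low
PR = 23.2 / 2.7
PR = 8.593

8.593


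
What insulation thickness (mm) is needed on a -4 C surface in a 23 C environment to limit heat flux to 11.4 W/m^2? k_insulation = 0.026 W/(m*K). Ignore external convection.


dT = 23 - (-4) = 27 K
thickness = k * dT / q_max * 1000
thickness = 0.026 * 27 / 11.4 * 1000
thickness = 61.6 mm

61.6


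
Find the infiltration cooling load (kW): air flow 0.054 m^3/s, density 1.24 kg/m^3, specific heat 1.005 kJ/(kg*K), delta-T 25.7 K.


Q = V_dot * rho * cp * dT
Q = 0.054 * 1.24 * 1.005 * 25.7
Q = 1.729 kW

1.729


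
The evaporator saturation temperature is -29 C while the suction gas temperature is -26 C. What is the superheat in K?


Superheat = T_suction - T_evap
Superheat = -26 - (-29)
Superheat = 3 K

3


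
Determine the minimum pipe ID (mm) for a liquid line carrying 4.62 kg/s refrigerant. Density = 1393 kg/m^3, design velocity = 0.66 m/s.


A = m_dot / (rho * v) = 4.62 / (1393 * 0.66) = 0.005025125628 m^2
d = sqrt(4*A/pi) * 1000
d = 80.0 mm

80.0


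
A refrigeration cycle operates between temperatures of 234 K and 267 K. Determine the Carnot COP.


dT = 267 - 234 = 33 K
COP_carnot = T_cold / dT = 234 / 33
COP_carnot = 7.091

7.091


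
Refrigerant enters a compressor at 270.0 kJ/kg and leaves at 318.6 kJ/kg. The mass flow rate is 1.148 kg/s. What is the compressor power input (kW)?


dh = 318.6 - 270.0 = 48.6 kJ/kg
W = m_dot * dh = 1.148 * 48.6 = 55.79 kW

55.79


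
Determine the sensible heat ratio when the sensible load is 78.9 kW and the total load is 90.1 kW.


SHR = Q_sensible / Q_total
SHR = 78.9 / 90.1
SHR = 0.876

0.876


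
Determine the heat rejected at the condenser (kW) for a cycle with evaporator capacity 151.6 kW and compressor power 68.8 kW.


Q_cond = Q_evap + W
Q_cond = 151.6 + 68.8
Q_cond = 220.4 kW

220.4


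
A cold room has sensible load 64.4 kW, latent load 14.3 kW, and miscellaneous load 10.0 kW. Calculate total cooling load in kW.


Q_total = Q_s + Q_l + Q_misc
Q_total = 64.4 + 14.3 + 10.0
Q_total = 88.7 kW

88.7


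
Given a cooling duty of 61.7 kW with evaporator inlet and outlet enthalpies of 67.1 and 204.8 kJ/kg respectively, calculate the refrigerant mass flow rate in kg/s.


dh = 204.8 - 67.1 = 137.7 kJ/kg
m_dot = Q / dh = 61.7 / 137.7 = 0.4481 kg/s

0.4481


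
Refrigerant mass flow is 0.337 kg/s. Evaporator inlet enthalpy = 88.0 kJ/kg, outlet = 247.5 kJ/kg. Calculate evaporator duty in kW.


dh = 247.5 - 88.0 = 159.5 kJ/kg
Q_evap = m_dot * dh = 0.337 * 159.5
Q_evap = 53.75 kW

53.75


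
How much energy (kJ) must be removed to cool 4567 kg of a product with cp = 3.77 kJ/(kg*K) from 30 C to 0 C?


dT = 30 - (0) = 30 K
Q = m * cp * dT = 4567 * 3.77 * 30
Q = 516528 kJ

516528


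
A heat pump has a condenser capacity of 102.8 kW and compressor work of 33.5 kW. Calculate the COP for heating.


COP_hp = Q_cond / W
COP_hp = 102.8 / 33.5
COP_hp = 3.069

3.069


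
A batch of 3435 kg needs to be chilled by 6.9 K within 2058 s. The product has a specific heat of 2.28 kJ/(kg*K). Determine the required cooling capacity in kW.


Q = m * cp * dT / t
Q = 3435 * 2.28 * 6.9 / 2058
Q = 26.258 kW

26.258


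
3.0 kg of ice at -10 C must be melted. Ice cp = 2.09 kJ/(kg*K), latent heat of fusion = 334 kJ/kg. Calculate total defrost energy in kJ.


Sensible heat = cp * dT = 2.09 * 10 = 20.9 kJ/kg
Total per kg = 20.9 + 334 = 354.9 kJ/kg
Q = m * total = 3.0 * 354.9
Q = 1064.7 kJ

1064.7


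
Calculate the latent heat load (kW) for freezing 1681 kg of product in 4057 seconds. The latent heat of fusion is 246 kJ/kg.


Q_lat = m * h_fg / t
Q_lat = 1681 * 246 / 4057
Q_lat = 101.93 kW

101.93


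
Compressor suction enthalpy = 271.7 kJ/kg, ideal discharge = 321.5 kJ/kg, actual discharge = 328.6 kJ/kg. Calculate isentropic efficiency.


dh_ideal = 321.5 - 271.7 = 49.8 kJ/kg
dh_actual = 328.6 - 271.7 = 56.9 kJ/kg
eta_s = dh_ideal / dh_actual = 49.8 / 56.9
eta_s = 0.8752

0.8752


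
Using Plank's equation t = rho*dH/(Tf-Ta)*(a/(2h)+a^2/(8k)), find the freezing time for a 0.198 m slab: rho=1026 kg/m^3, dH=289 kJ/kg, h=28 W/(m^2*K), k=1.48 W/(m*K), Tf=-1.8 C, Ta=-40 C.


dT = -1.8 - (-40) = 38.2 K
term1 = a/(2h) = 0.198/(2*28) = 0.003535714286
term2 = a^2/(8k) = 0.198^2/(8*1.48) = 0.003311148649
t = rho*dH*1000/dT * (term1 + term2)
t = 1026*289*1000/38.2 * (0.003535714286 + 0.003311148649)
t = 53146 s

53146


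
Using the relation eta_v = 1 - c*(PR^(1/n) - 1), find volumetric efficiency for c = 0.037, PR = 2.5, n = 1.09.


PR^(1/n) = 2.5^(1/1.09) = 2.31783532
eta_v = 1 - 0.037 * (2.31783532 - 1)
eta_v = 0.9512

0.9512


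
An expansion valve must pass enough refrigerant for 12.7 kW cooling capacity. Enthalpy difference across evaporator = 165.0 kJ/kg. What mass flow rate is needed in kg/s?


m_dot = Q / dh
m_dot = 12.7 / 165.0
m_dot = 0.077 kg/s

0.077


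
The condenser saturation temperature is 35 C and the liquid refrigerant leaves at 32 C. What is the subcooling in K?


Subcooling = T_cond - T_liquid
Subcooling = 35 - 32
Subcooling = 3 K

3


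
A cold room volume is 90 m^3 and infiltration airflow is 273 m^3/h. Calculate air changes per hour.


ACH = flow / volume
ACH = 273 / 90
ACH = 3.033

3.033


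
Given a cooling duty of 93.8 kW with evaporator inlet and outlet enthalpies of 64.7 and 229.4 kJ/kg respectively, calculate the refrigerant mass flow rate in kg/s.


dh = 229.4 - 64.7 = 164.7 kJ/kg
m_dot = Q / dh = 93.8 / 164.7 = 0.5695 kg/s

0.5695


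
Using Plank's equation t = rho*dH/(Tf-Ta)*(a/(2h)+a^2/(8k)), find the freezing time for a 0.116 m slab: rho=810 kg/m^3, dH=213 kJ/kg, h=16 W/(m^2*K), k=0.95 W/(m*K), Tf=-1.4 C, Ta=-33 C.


dT = -1.4 - (-33) = 31.6 K
term1 = a/(2h) = 0.116/(2*16) = 0.003625
term2 = a^2/(8k) = 0.116^2/(8*0.95) = 0.001770526316
t = rho*dH*1000/dT * (term1 + term2)
t = 810*213*1000/31.6 * (0.003625 + 0.001770526316)
t = 29459 s

29459


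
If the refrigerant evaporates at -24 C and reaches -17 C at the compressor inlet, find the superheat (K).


Superheat = T_suction - T_evap
Superheat = -17 - (-24)
Superheat = 7 K

7


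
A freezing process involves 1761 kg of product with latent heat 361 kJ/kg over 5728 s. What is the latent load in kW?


Q_lat = m * h_fg / t
Q_lat = 1761 * 361 / 5728
Q_lat = 110.98 kW

110.98


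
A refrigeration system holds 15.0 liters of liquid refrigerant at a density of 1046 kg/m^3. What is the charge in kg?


Charge = V * rho / 1000
Charge = 15.0 * 1046 / 1000
Charge = 15.69 kg

15.69


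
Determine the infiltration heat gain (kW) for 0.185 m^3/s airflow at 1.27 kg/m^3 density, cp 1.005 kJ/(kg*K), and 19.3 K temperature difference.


Q = V_dot * rho * cp * dT
Q = 0.185 * 1.27 * 1.005 * 19.3
Q = 4.557 kW

4.557


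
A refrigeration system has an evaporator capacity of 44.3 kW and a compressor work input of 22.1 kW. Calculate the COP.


COP = Q_evap / W
COP = 44.3 / 22.1
COP = 2.005

2.005


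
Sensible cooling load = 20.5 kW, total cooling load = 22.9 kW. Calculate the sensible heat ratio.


SHR = Q_sensible / Q_total
SHR = 20.5 / 22.9
SHR = 0.895

0.895


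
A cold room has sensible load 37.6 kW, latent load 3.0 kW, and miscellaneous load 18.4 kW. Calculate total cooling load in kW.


Q_total = Q_s + Q_l + Q_misc
Q_total = 37.6 + 3.0 + 18.4
Q_total = 59.0 kW

59.0


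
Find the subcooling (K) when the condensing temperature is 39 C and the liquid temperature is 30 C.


Subcooling = T_cond - T_liquid
Subcooling = 39 - 30
Subcooling = 9 K

9


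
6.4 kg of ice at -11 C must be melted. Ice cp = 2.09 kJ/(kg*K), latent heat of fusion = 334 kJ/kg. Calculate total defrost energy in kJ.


Sensible heat = cp * dT = 2.09 * 11 = 22.99 kJ/kg
Total per kg = 22.99 + 334 = 356.99 kJ/kg
Q = m * total = 6.4 * 356.99
Q = 2284.7 kJ

2284.7


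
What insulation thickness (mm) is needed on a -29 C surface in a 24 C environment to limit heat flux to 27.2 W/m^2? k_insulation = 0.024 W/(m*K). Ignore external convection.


dT = 24 - (-29) = 53 K
thickness = k * dT / q_max * 1000
thickness = 0.024 * 53 / 27.2 * 1000
thickness = 46.8 mm

46.8


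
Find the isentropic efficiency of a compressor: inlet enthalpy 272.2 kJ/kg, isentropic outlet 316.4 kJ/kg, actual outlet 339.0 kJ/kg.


dh_ideal = 316.4 - 272.2 = 44.2 kJ/kg
dh_actual = 339.0 - 272.2 = 66.8 kJ/kg
eta_s = dh_ideal / dh_actual = 44.2 / 66.8
eta_s = 0.6617

0.6617


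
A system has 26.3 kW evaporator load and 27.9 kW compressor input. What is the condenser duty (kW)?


Q_cond = Q_evap + W
Q_cond = 26.3 + 27.9
Q_cond = 54.2 kW

54.2


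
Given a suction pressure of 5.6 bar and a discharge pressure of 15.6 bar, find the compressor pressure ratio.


PR = P_high / P_low
PR = 15.6 / 5.6
PR = 2.786

2.786


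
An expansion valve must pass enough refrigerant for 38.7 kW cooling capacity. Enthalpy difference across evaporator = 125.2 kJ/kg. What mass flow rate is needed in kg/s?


m_dot = Q / dh
m_dot = 38.7 / 125.2
m_dot = 0.3091 kg/s

0.3091


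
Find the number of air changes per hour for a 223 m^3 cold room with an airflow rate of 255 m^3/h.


ACH = flow / volume
ACH = 255 / 223
ACH = 1.143

1.143


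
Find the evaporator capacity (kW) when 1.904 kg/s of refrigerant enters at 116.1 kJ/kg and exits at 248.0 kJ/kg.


dh = 248.0 - 116.1 = 131.9 kJ/kg
Q_evap = m_dot * dh = 1.904 * 131.9
Q_evap = 251.14 kW

251.14


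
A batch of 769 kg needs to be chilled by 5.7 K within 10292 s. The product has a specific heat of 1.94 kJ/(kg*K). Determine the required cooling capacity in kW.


Q = m * cp * dT / t
Q = 769 * 1.94 * 5.7 / 10292
Q = 0.826 kW

0.826


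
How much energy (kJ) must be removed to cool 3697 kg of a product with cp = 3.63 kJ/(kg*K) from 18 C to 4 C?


dT = 18 - (4) = 14 K
Q = m * cp * dT = 3697 * 3.63 * 14
Q = 187882 kJ

187882


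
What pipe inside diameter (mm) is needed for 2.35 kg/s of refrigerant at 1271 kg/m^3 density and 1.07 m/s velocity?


A = m_dot / (rho * v) = 2.35 / (1271 * 1.07) = 0.001727979294 m^2
d = sqrt(4*A/pi) * 1000
d = 46.9 mm

46.9


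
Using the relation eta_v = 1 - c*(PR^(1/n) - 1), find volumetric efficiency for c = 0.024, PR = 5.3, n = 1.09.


PR^(1/n) = 5.3^(1/1.09) = 4.61820572
eta_v = 1 - 0.024 * (4.61820572 - 1)
eta_v = 0.9132

0.9132


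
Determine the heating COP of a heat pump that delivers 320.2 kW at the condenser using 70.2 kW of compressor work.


COP_hp = Q_cond / W
COP_hp = 320.2 / 70.2
COP_hp = 4.561

4.561


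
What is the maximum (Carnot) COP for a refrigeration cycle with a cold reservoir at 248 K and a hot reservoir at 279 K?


dT = 279 - 248 = 31 K
COP_carnot = T_cold / dT = 248 / 31
COP_carnot = 8.0

8.0


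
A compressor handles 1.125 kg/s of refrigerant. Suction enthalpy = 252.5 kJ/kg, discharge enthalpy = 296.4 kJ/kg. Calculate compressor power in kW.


dh = 296.4 - 252.5 = 43.9 kJ/kg
W = m_dot * dh = 1.125 * 43.9 = 49.39 kW

49.39


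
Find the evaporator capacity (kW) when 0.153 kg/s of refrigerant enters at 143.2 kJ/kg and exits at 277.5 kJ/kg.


dh = 277.5 - 143.2 = 134.3 kJ/kg
Q_evap = m_dot * dh = 0.153 * 134.3
Q_evap = 20.55 kW

20.55


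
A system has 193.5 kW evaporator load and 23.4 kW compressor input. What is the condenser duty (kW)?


Q_cond = Q_evap + W
Q_cond = 193.5 + 23.4
Q_cond = 216.9 kW

216.9


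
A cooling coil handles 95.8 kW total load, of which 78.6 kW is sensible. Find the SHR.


SHR = Q_sensible / Q_total
SHR = 78.6 / 95.8
SHR = 0.82

0.82


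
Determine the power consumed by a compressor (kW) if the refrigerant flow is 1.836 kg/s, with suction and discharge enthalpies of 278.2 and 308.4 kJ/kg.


dh = 308.4 - 278.2 = 30.2 kJ/kg
W = m_dot * dh = 1.836 * 30.2 = 55.45 kW

55.45


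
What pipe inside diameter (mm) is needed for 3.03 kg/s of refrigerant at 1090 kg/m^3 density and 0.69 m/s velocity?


A = m_dot / (rho * v) = 3.03 / (1090 * 0.69) = 0.004028719585 m^2
d = sqrt(4*A/pi) * 1000
d = 71.6 mm

71.6


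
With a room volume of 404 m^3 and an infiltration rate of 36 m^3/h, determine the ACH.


ACH = flow / volume
ACH = 36 / 404
ACH = 0.089

0.089


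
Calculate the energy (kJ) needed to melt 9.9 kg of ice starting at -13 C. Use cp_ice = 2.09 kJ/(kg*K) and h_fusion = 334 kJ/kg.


Sensible heat = cp * dT = 2.09 * 13 = 27.17 kJ/kg
Total per kg = 27.17 + 334 = 361.17 kJ/kg
Q = m * total = 9.9 * 361.17
Q = 3575.6 kJ

3575.6


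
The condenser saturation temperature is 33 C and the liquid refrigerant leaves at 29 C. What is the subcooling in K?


Subcooling = T_cond - T_liquid
Subcooling = 33 - 29
Subcooling = 4 K

4


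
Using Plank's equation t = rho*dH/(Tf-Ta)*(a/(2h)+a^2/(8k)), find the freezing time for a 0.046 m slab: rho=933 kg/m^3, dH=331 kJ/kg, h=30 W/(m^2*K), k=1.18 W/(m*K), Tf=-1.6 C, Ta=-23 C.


dT = -1.6 - (-23) = 21.4 K
term1 = a/(2h) = 0.046/(2*30) = 0.0007666666667
term2 = a^2/(8k) = 0.046^2/(8*1.18) = 0.0002241525424
t = rho*dH*1000/dT * (term1 + term2)
t = 933*331*1000/21.4 * (0.0007666666667 + 0.0002241525424)
t = 14298 s

14298


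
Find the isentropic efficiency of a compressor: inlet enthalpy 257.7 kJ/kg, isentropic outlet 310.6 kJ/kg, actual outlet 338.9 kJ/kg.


dh_ideal = 310.6 - 257.7 = 52.9 kJ/kg
dh_actual = 338.9 - 257.7 = 81.2 kJ/kg
eta_s = dh_ideal / dh_actual = 52.9 / 81.2
eta_s = 0.6515

0.6515


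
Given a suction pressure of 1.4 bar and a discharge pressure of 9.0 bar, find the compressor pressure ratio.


PR = P_high / P_low
PR = 9.0 / 1.4
PR = 6.429

6.429


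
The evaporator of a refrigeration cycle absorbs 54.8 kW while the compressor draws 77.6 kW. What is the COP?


COP = Q_evap / W
COP = 54.8 / 77.6
COP = 0.706

0.706


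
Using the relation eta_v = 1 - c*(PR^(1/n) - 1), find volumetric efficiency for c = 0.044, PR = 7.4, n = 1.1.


PR^(1/n) = 7.4^(1/1.1) = 6.16894153
eta_v = 1 - 0.044 * (6.16894153 - 1)
eta_v = 0.7726

0.7726


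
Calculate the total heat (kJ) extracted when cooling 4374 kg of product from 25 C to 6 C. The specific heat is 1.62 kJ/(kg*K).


dT = 25 - (6) = 19 K
Q = m * cp * dT = 4374 * 1.62 * 19
Q = 134632 kJ

134632


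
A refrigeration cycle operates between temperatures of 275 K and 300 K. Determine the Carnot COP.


dT = 300 - 275 = 25 K
COP_carnot = T_cold / dT = 275 / 25
COP_carnot = 11.0

11.0


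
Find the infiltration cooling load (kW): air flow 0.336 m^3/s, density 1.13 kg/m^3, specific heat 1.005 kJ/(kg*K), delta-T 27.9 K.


Q = V_dot * rho * cp * dT
Q = 0.336 * 1.13 * 1.005 * 27.9
Q = 10.646 kW

10.646


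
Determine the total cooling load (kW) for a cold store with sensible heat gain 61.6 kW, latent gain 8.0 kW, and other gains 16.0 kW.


Q_total = Q_s + Q_l + Q_misc
Q_total = 61.6 + 8.0 + 16.0
Q_total = 85.6 kW

85.6


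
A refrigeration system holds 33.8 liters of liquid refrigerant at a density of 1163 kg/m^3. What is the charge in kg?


Charge = V * rho / 1000
Charge = 33.8 * 1163 / 1000
Charge = 39.31 kg

39.31


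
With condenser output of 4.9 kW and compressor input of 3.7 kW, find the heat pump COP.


COP_hp = Q_cond / W
COP_hp = 4.9 / 3.7
COP_hp = 1.324

1.324


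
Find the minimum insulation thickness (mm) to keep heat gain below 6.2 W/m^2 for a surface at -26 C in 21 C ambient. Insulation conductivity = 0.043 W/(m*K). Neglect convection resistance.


dT = 21 - (-26) = 47 K
thickness = k * dT / q_max * 1000
thickness = 0.043 * 47 / 6.2 * 1000
thickness = 326.0 mm

326.0


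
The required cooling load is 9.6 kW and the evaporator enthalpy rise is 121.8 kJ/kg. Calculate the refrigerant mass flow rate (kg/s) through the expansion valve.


m_dot = Q / dh
m_dot = 9.6 / 121.8
m_dot = 0.0788 kg/s

0.0788


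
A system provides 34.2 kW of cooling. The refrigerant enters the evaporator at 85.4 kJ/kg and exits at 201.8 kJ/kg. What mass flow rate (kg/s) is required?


dh = 201.8 - 85.4 = 116.4 kJ/kg
m_dot = Q / dh = 34.2 / 116.4 = 0.2938 kg/s

0.2938


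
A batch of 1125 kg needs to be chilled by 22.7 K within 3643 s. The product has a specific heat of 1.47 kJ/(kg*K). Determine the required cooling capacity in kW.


Q = m * cp * dT / t
Q = 1125 * 1.47 * 22.7 / 3643
Q = 10.305 kW

10.305


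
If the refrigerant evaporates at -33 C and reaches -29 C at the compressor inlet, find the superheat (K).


Superheat = T_suction - T_evap
Superheat = -29 - (-33)
Superheat = 4 K

4


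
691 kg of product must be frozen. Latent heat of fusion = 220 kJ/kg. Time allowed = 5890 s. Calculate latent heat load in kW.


Q_lat = m * h_fg / t
Q_lat = 691 * 220 / 5890
Q_lat = 25.81 kW

25.81


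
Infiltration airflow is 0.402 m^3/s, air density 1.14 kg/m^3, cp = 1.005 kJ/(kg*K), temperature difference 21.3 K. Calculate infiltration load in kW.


Q = V_dot * rho * cp * dT
Q = 0.402 * 1.14 * 1.005 * 21.3
Q = 9.81 kW

9.81


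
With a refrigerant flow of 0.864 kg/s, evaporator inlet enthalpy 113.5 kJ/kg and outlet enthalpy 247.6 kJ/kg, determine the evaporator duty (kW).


dh = 247.6 - 113.5 = 134.1 kJ/kg
Q_evap = m_dot * dh = 0.864 * 134.1
Q_evap = 115.86 kW

115.86


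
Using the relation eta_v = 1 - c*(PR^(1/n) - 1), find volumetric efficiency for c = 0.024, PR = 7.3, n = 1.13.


PR^(1/n) = 7.3^(1/1.13) = 5.80767802
eta_v = 1 - 0.024 * (5.80767802 - 1)
eta_v = 0.8846

0.8846


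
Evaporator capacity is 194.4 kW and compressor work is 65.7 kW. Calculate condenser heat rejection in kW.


Q_cond = Q_evap + W
Q_cond = 194.4 + 65.7
Q_cond = 260.1 kW

260.1


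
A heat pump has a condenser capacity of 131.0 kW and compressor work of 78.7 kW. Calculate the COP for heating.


COP_hp = Q_cond / W
COP_hp = 131.0 / 78.7
COP_hp = 1.665

1.665


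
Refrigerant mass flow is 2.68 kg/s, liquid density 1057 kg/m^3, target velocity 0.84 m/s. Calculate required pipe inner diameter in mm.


A = m_dot / (rho * v) = 2.68 / (1057 * 0.84) = 0.003018425913 m^2
d = sqrt(4*A/pi) * 1000
d = 62.0 mm

62.0


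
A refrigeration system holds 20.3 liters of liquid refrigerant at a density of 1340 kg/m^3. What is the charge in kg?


Charge = V * rho / 1000
Charge = 20.3 * 1340 / 1000
Charge = 27.2 kg

27.2


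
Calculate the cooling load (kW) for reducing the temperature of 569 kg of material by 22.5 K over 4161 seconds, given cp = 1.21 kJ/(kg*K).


Q = m * cp * dT / t
Q = 569 * 1.21 * 22.5 / 4161
Q = 3.723 kW

3.723


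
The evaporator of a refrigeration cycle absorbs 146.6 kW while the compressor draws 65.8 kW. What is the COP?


COP = Q_evap / W
COP = 146.6 / 65.8
COP = 2.228

2.228


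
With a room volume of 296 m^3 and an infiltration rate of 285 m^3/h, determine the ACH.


ACH = flow / volume
ACH = 285 / 296
ACH = 0.963

0.963


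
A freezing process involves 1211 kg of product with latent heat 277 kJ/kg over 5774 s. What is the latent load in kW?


Q_lat = m * h_fg / t
Q_lat = 1211 * 277 / 5774
Q_lat = 58.1 kW

58.1


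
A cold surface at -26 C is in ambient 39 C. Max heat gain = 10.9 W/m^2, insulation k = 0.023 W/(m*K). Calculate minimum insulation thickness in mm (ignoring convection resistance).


dT = 39 - (-26) = 65 K
thickness = k * dT / q_max * 1000
thickness = 0.023 * 65 / 10.9 * 1000
thickness = 137.2 mm

137.2


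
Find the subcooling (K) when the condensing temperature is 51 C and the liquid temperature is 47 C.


Subcooling = T_cond - T_liquid
Subcooling = 51 - 47
Subcooling = 4 K

4


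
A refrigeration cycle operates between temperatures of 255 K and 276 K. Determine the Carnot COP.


dT = 276 - 255 = 21 K
COP_carnot = T_cold / dT = 255 / 21
COP_carnot = 12.143

12.143


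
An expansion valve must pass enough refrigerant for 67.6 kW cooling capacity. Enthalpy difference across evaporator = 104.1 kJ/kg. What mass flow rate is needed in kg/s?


m_dot = Q / dh
m_dot = 67.6 / 104.1
m_dot = 0.6494 kg/s

0.6494


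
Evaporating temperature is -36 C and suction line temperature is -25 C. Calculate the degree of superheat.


Superheat = T_suction - T_evap
Superheat = -25 - (-36)
Superheat = 11 K

11


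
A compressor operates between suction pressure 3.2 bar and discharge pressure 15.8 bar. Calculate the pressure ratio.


PR = P_high / P_low
PR = 15.8 / 3.2
PR = 4.938

4.938


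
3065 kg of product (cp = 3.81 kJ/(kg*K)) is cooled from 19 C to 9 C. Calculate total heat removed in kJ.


dT = 19 - (9) = 10 K
Q = m * cp * dT = 3065 * 3.81 * 10
Q = 116777 kJ

116777


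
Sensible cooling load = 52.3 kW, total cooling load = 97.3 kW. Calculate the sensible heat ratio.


SHR = Q_sensible / Q_total
SHR = 52.3 / 97.3
SHR = 0.538

0.538


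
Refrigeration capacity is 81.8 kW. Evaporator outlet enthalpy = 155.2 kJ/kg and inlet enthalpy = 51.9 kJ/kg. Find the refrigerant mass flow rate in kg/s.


dh = 155.2 - 51.9 = 103.3 kJ/kg
m_dot = Q / dh = 81.8 / 103.3 = 0.7919 kg/s

0.7919


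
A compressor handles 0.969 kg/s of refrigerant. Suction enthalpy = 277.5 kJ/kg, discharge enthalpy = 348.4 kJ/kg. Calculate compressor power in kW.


dh = 348.4 - 277.5 = 70.9 kJ/kg
W = m_dot * dh = 0.969 * 70.9 = 68.7 kW

68.7


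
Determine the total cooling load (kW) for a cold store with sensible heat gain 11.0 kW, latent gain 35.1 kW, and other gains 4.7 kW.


Q_total = Q_s + Q_l + Q_misc
Q_total = 11.0 + 35.1 + 4.7
Q_total = 50.8 kW

50.8


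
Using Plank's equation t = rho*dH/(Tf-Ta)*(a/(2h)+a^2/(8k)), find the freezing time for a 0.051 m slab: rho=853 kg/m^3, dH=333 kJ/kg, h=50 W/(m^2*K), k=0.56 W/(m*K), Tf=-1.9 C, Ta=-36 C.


dT = -1.9 - (-36) = 34.1 K
term1 = a/(2h) = 0.051/(2*50) = 0.00051
term2 = a^2/(8k) = 0.051^2/(8*0.56) = 0.0005805803571
t = rho*dH*1000/dT * (term1 + term2)
t = 853*333*1000/34.1 * (0.00051 + 0.0005805803571)
t = 9084 s

9084


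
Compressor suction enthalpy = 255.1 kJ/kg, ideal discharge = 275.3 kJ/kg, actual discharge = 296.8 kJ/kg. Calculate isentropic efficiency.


dh_ideal = 275.3 - 255.1 = 20.2 kJ/kg
dh_actual = 296.8 - 255.1 = 41.7 kJ/kg
eta_s = dh_ideal / dh_actual = 20.2 / 41.7
eta_s = 0.4844

0.4844


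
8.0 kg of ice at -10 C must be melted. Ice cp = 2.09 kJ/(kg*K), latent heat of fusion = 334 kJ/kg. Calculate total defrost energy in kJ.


Sensible heat = cp * dT = 2.09 * 10 = 20.9 kJ/kg
Total per kg = 20.9 + 334 = 354.9 kJ/kg
Q = m * total = 8.0 * 354.9
Q = 2839.2 kJ

2839.2


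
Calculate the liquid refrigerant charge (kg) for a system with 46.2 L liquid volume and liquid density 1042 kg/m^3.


Charge = V * rho / 1000
Charge = 46.2 * 1042 / 1000
Charge = 48.14 kg

48.14


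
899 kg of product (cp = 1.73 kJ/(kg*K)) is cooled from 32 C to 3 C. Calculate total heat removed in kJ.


dT = 32 - (3) = 29 K
Q = m * cp * dT = 899 * 1.73 * 29
Q = 45103 kJ

45103


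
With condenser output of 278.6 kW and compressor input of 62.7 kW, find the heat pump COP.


COP_hp = Q_cond / W
COP_hp = 278.6 / 62.7
COP_hp = 4.443

4.443


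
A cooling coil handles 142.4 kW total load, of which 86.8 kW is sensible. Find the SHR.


SHR = Q_sensible / Q_total
SHR = 86.8 / 142.4
SHR = 0.61

0.61


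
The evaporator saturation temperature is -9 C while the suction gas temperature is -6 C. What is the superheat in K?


Superheat = T_suction - T_evap
Superheat = -6 - (-9)
Superheat = 3 K

3


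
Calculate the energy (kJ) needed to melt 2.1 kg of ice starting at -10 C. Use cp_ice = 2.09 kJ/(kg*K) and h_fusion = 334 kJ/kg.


Sensible heat = cp * dT = 2.09 * 10 = 20.9 kJ/kg
Total per kg = 20.9 + 334 = 354.9 kJ/kg
Q = m * total = 2.1 * 354.9
Q = 745.3 kJ

745.3


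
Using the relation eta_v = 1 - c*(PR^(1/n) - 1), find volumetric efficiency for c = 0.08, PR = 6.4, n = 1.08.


PR^(1/n) = 6.4^(1/1.08) = 5.57780001
eta_v = 1 - 0.08 * (5.57780001 - 1)
eta_v = 0.6338

0.6338


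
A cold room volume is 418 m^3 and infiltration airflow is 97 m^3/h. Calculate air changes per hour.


ACH = flow / volume
ACH = 97 / 418
ACH = 0.232

0.232


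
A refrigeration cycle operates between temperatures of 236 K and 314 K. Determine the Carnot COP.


dT = 314 - 236 = 78 K
COP_carnot = T_cold / dT = 236 / 78
COP_carnot = 3.026

3.026


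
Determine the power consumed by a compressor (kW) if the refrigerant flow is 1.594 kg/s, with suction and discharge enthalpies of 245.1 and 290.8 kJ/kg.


dh = 290.8 - 245.1 = 45.7 kJ/kg
W = m_dot * dh = 1.594 * 45.7 = 72.85 kW

72.85


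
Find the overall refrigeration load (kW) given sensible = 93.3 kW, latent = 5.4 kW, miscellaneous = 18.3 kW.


Q_total = Q_s + Q_l + Q_misc
Q_total = 93.3 + 5.4 + 18.3
Q_total = 117.0 kW

117.0


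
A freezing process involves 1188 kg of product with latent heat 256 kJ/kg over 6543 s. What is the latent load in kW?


Q_lat = m * h_fg / t
Q_lat = 1188 * 256 / 6543
Q_lat = 46.48 kW

46.48


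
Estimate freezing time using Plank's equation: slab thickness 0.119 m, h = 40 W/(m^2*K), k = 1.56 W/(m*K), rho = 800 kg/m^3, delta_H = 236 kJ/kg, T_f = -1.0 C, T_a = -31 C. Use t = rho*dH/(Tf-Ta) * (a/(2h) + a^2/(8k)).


dT = -1.0 - (-31) = 30.0 K
term1 = a/(2h) = 0.119/(2*40) = 0.0014875
term2 = a^2/(8k) = 0.119^2/(8*1.56) = 0.001134695513
t = rho*dH*1000/dT * (term1 + term2)
t = 800*236*1000/30.0 * (0.0014875 + 0.001134695513)
t = 16502 s

16502


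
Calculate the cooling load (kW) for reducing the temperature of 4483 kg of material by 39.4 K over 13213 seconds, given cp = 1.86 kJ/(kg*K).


Q = m * cp * dT / t
Q = 4483 * 1.86 * 39.4 / 13213
Q = 24.864 kW

24.864


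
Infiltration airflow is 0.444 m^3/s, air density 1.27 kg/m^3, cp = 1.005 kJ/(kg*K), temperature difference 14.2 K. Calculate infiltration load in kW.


Q = V_dot * rho * cp * dT
Q = 0.444 * 1.27 * 1.005 * 14.2
Q = 8.047 kW

8.047


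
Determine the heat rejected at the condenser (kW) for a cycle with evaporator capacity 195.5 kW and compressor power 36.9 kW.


Q_cond = Q_evap + W
Q_cond = 195.5 + 36.9
Q_cond = 232.4 kW

232.4


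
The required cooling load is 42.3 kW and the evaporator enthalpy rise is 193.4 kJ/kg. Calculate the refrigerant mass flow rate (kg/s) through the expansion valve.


m_dot = Q / dh
m_dot = 42.3 / 193.4
m_dot = 0.2187 kg/s

0.2187


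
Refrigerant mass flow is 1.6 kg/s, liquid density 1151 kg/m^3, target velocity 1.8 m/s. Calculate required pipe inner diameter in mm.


A = m_dot / (rho * v) = 1.6 / (1151 * 1.8) = 0.0007722753162 m^2
d = sqrt(4*A/pi) * 1000
d = 31.4 mm

31.4


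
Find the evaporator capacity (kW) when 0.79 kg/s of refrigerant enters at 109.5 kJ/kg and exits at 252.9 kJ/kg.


dh = 252.9 - 109.5 = 143.4 kJ/kg
Q_evap = m_dot * dh = 0.79 * 143.4
Q_evap = 113.29 kW

113.29


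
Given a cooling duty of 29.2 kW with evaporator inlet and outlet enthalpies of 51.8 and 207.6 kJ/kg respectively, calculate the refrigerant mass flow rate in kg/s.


dh = 207.6 - 51.8 = 155.8 kJ/kg
m_dot = Q / dh = 29.2 / 155.8 = 0.1874 kg/s

0.1874


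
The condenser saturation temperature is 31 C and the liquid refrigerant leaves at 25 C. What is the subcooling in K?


Subcooling = T_cond - T_liquid
Subcooling = 31 - 25
Subcooling = 6 K

6


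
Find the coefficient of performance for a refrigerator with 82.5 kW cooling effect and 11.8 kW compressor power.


COP = Q_evap / W
COP = 82.5 / 11.8
COP = 6.992

6.992


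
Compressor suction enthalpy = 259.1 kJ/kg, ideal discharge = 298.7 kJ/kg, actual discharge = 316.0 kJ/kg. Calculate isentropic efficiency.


dh_ideal = 298.7 - 259.1 = 39.6 kJ/kg
dh_actual = 316.0 - 259.1 = 56.9 kJ/kg
eta_s = dh_ideal / dh_actual = 39.6 / 56.9
eta_s = 0.696

0.696


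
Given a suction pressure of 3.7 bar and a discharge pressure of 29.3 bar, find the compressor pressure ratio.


PR = P_high / P_low
PR = 29.3 / 3.7
PR = 7.919

7.919
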